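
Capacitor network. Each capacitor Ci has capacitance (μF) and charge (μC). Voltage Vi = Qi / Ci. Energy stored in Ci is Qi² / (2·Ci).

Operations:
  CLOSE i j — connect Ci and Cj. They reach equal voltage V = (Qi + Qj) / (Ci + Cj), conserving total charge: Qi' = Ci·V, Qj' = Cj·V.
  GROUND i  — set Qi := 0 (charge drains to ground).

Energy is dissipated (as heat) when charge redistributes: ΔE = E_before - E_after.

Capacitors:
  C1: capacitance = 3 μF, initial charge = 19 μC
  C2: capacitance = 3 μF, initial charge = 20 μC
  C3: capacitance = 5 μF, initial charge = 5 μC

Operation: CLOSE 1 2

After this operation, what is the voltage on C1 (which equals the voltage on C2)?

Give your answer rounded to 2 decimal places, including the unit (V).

Answer: 6.50 V

Derivation:
Initial: C1(3μF, Q=19μC, V=6.33V), C2(3μF, Q=20μC, V=6.67V), C3(5μF, Q=5μC, V=1.00V)
Op 1: CLOSE 1-2: Q_total=39.00, C_total=6.00, V=6.50; Q1=19.50, Q2=19.50; dissipated=0.083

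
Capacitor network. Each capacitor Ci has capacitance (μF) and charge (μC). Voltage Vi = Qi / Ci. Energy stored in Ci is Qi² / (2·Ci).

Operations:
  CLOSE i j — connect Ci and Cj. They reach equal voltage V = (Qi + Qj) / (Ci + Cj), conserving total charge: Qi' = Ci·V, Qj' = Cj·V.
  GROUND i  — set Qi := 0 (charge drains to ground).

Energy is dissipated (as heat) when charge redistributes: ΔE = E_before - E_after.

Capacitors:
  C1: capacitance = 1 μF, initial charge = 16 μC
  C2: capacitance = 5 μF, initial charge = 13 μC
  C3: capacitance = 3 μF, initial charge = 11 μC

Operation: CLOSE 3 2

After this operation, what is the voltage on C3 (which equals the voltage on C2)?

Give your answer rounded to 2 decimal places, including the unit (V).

Initial: C1(1μF, Q=16μC, V=16.00V), C2(5μF, Q=13μC, V=2.60V), C3(3μF, Q=11μC, V=3.67V)
Op 1: CLOSE 3-2: Q_total=24.00, C_total=8.00, V=3.00; Q3=9.00, Q2=15.00; dissipated=1.067

Answer: 3.00 V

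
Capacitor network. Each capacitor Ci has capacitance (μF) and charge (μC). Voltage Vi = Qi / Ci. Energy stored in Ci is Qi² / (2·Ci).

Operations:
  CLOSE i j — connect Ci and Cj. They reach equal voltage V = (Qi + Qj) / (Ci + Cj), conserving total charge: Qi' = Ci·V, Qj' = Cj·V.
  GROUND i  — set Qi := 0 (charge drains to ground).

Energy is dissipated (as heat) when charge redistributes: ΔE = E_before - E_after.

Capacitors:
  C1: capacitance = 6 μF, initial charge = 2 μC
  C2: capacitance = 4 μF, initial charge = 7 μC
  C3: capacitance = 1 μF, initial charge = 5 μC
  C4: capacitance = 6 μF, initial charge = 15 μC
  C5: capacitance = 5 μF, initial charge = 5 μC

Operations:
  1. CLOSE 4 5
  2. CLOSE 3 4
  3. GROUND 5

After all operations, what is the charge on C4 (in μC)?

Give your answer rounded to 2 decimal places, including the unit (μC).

Initial: C1(6μF, Q=2μC, V=0.33V), C2(4μF, Q=7μC, V=1.75V), C3(1μF, Q=5μC, V=5.00V), C4(6μF, Q=15μC, V=2.50V), C5(5μF, Q=5μC, V=1.00V)
Op 1: CLOSE 4-5: Q_total=20.00, C_total=11.00, V=1.82; Q4=10.91, Q5=9.09; dissipated=3.068
Op 2: CLOSE 3-4: Q_total=15.91, C_total=7.00, V=2.27; Q3=2.27, Q4=13.64; dissipated=4.339
Op 3: GROUND 5: Q5=0; energy lost=8.264
Final charges: Q1=2.00, Q2=7.00, Q3=2.27, Q4=13.64, Q5=0.00

Answer: 13.64 μC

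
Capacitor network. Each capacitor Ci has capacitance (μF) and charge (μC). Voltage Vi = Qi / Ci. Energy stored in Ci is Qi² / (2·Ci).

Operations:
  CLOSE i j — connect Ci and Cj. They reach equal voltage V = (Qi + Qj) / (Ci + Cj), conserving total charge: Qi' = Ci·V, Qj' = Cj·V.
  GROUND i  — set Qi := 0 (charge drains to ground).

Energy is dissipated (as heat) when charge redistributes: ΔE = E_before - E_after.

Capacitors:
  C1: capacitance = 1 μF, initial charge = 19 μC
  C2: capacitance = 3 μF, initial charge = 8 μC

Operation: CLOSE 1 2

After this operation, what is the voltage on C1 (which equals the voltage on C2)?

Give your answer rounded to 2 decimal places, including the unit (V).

Initial: C1(1μF, Q=19μC, V=19.00V), C2(3μF, Q=8μC, V=2.67V)
Op 1: CLOSE 1-2: Q_total=27.00, C_total=4.00, V=6.75; Q1=6.75, Q2=20.25; dissipated=100.042

Answer: 6.75 V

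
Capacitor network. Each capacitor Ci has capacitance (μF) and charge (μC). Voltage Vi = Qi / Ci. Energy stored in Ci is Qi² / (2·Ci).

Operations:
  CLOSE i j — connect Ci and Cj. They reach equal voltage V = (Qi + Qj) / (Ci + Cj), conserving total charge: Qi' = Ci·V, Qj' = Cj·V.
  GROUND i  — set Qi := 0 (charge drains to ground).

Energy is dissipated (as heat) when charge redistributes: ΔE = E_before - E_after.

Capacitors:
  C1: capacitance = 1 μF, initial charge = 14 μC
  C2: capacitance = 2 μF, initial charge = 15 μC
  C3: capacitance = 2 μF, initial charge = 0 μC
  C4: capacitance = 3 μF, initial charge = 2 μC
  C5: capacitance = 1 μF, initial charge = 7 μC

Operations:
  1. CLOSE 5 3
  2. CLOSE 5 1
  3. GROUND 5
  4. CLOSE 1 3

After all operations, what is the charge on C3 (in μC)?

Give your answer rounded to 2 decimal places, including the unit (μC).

Initial: C1(1μF, Q=14μC, V=14.00V), C2(2μF, Q=15μC, V=7.50V), C3(2μF, Q=0μC, V=0.00V), C4(3μF, Q=2μC, V=0.67V), C5(1μF, Q=7μC, V=7.00V)
Op 1: CLOSE 5-3: Q_total=7.00, C_total=3.00, V=2.33; Q5=2.33, Q3=4.67; dissipated=16.333
Op 2: CLOSE 5-1: Q_total=16.33, C_total=2.00, V=8.17; Q5=8.17, Q1=8.17; dissipated=34.028
Op 3: GROUND 5: Q5=0; energy lost=33.347
Op 4: CLOSE 1-3: Q_total=12.83, C_total=3.00, V=4.28; Q1=4.28, Q3=8.56; dissipated=11.343
Final charges: Q1=4.28, Q2=15.00, Q3=8.56, Q4=2.00, Q5=0.00

Answer: 8.56 μC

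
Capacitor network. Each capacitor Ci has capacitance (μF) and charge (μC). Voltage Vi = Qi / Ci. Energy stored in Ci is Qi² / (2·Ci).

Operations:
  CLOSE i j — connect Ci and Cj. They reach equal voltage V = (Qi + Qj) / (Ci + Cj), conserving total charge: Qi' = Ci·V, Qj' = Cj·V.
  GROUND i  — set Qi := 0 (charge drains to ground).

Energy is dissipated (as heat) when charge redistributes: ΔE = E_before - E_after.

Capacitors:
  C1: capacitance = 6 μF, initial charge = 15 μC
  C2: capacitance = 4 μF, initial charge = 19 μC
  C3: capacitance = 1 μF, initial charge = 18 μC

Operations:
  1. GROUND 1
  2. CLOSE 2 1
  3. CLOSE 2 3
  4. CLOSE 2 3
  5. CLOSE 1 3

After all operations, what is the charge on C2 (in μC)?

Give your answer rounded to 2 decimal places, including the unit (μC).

Initial: C1(6μF, Q=15μC, V=2.50V), C2(4μF, Q=19μC, V=4.75V), C3(1μF, Q=18μC, V=18.00V)
Op 1: GROUND 1: Q1=0; energy lost=18.750
Op 2: CLOSE 2-1: Q_total=19.00, C_total=10.00, V=1.90; Q2=7.60, Q1=11.40; dissipated=27.075
Op 3: CLOSE 2-3: Q_total=25.60, C_total=5.00, V=5.12; Q2=20.48, Q3=5.12; dissipated=103.684
Op 4: CLOSE 2-3: Q_total=25.60, C_total=5.00, V=5.12; Q2=20.48, Q3=5.12; dissipated=0.000
Op 5: CLOSE 1-3: Q_total=16.52, C_total=7.00, V=2.36; Q1=14.16, Q3=2.36; dissipated=4.444
Final charges: Q1=14.16, Q2=20.48, Q3=2.36

Answer: 20.48 μC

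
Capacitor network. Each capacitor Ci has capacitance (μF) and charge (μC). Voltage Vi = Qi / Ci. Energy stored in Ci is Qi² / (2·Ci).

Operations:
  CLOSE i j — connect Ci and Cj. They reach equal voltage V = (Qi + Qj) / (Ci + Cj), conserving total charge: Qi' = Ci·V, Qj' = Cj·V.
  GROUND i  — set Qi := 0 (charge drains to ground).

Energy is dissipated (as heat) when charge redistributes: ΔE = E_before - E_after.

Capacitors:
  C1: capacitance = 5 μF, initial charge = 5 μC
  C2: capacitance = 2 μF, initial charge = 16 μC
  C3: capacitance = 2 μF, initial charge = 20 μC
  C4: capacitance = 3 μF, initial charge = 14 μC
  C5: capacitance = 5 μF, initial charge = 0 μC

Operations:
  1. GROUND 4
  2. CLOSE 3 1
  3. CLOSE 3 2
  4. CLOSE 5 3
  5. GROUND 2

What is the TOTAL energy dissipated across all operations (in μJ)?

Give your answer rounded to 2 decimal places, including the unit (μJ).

Initial: C1(5μF, Q=5μC, V=1.00V), C2(2μF, Q=16μC, V=8.00V), C3(2μF, Q=20μC, V=10.00V), C4(3μF, Q=14μC, V=4.67V), C5(5μF, Q=0μC, V=0.00V)
Op 1: GROUND 4: Q4=0; energy lost=32.667
Op 2: CLOSE 3-1: Q_total=25.00, C_total=7.00, V=3.57; Q3=7.14, Q1=17.86; dissipated=57.857
Op 3: CLOSE 3-2: Q_total=23.14, C_total=4.00, V=5.79; Q3=11.57, Q2=11.57; dissipated=9.806
Op 4: CLOSE 5-3: Q_total=11.57, C_total=7.00, V=1.65; Q5=8.27, Q3=3.31; dissipated=23.910
Op 5: GROUND 2: Q2=0; energy lost=33.474
Total dissipated: 157.715 μJ

Answer: 157.71 μJ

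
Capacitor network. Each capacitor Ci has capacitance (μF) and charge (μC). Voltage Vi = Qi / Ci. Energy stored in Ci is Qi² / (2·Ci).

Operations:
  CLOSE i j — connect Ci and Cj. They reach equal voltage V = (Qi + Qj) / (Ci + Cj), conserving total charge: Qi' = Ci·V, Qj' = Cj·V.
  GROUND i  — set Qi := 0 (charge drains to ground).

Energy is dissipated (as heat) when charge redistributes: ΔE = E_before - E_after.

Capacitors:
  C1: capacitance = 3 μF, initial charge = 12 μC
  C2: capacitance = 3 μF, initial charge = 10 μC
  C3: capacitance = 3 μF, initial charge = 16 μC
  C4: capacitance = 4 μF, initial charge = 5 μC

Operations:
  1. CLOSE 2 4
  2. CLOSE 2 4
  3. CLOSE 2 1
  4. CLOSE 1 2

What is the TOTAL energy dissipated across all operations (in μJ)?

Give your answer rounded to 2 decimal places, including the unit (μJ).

Initial: C1(3μF, Q=12μC, V=4.00V), C2(3μF, Q=10μC, V=3.33V), C3(3μF, Q=16μC, V=5.33V), C4(4μF, Q=5μC, V=1.25V)
Op 1: CLOSE 2-4: Q_total=15.00, C_total=7.00, V=2.14; Q2=6.43, Q4=8.57; dissipated=3.720
Op 2: CLOSE 2-4: Q_total=15.00, C_total=7.00, V=2.14; Q2=6.43, Q4=8.57; dissipated=0.000
Op 3: CLOSE 2-1: Q_total=18.43, C_total=6.00, V=3.07; Q2=9.21, Q1=9.21; dissipated=2.587
Op 4: CLOSE 1-2: Q_total=18.43, C_total=6.00, V=3.07; Q1=9.21, Q2=9.21; dissipated=0.000
Total dissipated: 6.307 μJ

Answer: 6.31 μJ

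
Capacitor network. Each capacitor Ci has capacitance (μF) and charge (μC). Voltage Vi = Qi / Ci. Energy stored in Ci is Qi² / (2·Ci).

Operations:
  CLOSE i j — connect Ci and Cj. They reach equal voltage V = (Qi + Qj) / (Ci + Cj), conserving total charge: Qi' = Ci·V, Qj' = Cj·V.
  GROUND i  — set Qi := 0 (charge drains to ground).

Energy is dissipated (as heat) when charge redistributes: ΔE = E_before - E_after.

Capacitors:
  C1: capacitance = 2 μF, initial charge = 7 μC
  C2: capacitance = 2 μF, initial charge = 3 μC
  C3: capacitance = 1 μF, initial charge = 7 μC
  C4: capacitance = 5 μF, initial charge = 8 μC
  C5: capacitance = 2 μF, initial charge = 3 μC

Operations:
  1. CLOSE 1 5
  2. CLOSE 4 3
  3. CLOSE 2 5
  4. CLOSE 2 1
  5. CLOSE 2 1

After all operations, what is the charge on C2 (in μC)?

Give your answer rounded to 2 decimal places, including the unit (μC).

Initial: C1(2μF, Q=7μC, V=3.50V), C2(2μF, Q=3μC, V=1.50V), C3(1μF, Q=7μC, V=7.00V), C4(5μF, Q=8μC, V=1.60V), C5(2μF, Q=3μC, V=1.50V)
Op 1: CLOSE 1-5: Q_total=10.00, C_total=4.00, V=2.50; Q1=5.00, Q5=5.00; dissipated=2.000
Op 2: CLOSE 4-3: Q_total=15.00, C_total=6.00, V=2.50; Q4=12.50, Q3=2.50; dissipated=12.150
Op 3: CLOSE 2-5: Q_total=8.00, C_total=4.00, V=2.00; Q2=4.00, Q5=4.00; dissipated=0.500
Op 4: CLOSE 2-1: Q_total=9.00, C_total=4.00, V=2.25; Q2=4.50, Q1=4.50; dissipated=0.125
Op 5: CLOSE 2-1: Q_total=9.00, C_total=4.00, V=2.25; Q2=4.50, Q1=4.50; dissipated=0.000
Final charges: Q1=4.50, Q2=4.50, Q3=2.50, Q4=12.50, Q5=4.00

Answer: 4.50 μC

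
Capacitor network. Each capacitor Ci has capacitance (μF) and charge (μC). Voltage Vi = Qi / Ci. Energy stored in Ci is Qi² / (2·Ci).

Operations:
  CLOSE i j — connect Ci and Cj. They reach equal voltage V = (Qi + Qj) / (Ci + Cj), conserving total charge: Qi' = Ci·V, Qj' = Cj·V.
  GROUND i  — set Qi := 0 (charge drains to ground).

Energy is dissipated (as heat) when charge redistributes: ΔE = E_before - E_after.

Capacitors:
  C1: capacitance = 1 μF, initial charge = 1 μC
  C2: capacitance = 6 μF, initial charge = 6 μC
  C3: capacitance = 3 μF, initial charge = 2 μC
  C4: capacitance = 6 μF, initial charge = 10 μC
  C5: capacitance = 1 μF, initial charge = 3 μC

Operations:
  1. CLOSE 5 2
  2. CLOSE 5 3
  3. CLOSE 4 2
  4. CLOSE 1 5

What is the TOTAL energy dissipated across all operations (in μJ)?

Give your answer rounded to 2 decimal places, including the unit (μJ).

Answer: 2.08 μJ

Derivation:
Initial: C1(1μF, Q=1μC, V=1.00V), C2(6μF, Q=6μC, V=1.00V), C3(3μF, Q=2μC, V=0.67V), C4(6μF, Q=10μC, V=1.67V), C5(1μF, Q=3μC, V=3.00V)
Op 1: CLOSE 5-2: Q_total=9.00, C_total=7.00, V=1.29; Q5=1.29, Q2=7.71; dissipated=1.714
Op 2: CLOSE 5-3: Q_total=3.29, C_total=4.00, V=0.82; Q5=0.82, Q3=2.46; dissipated=0.144
Op 3: CLOSE 4-2: Q_total=17.71, C_total=12.00, V=1.48; Q4=8.86, Q2=8.86; dissipated=0.218
Op 4: CLOSE 1-5: Q_total=1.82, C_total=2.00, V=0.91; Q1=0.91, Q5=0.91; dissipated=0.008
Total dissipated: 2.084 μJ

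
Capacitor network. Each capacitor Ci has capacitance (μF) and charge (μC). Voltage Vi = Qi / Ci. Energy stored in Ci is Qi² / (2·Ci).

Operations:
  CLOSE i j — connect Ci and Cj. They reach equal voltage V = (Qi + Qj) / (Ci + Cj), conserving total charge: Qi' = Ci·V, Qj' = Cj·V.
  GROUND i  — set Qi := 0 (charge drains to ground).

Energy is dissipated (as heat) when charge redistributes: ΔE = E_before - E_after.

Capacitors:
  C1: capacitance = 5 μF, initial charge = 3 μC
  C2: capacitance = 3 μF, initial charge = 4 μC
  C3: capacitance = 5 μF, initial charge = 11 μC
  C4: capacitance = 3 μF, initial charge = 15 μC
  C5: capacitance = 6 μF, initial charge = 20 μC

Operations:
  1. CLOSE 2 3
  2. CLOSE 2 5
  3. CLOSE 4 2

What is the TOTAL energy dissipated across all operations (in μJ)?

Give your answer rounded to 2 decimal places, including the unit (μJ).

Answer: 6.31 μJ

Derivation:
Initial: C1(5μF, Q=3μC, V=0.60V), C2(3μF, Q=4μC, V=1.33V), C3(5μF, Q=11μC, V=2.20V), C4(3μF, Q=15μC, V=5.00V), C5(6μF, Q=20μC, V=3.33V)
Op 1: CLOSE 2-3: Q_total=15.00, C_total=8.00, V=1.88; Q2=5.62, Q3=9.38; dissipated=0.704
Op 2: CLOSE 2-5: Q_total=25.62, C_total=9.00, V=2.85; Q2=8.54, Q5=17.08; dissipated=2.127
Op 3: CLOSE 4-2: Q_total=23.54, C_total=6.00, V=3.92; Q4=11.77, Q2=11.77; dissipated=3.476
Total dissipated: 6.307 μJ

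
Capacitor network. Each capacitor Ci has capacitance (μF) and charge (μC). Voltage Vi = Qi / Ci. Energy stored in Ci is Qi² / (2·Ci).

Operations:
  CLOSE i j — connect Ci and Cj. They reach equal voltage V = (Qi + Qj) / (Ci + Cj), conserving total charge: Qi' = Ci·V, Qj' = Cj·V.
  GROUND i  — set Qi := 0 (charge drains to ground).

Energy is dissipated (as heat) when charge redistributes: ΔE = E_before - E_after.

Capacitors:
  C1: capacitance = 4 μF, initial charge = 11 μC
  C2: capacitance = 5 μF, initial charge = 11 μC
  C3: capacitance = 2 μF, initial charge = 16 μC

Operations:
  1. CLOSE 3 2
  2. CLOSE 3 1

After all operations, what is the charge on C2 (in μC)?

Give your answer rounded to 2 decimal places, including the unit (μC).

Answer: 19.29 μC

Derivation:
Initial: C1(4μF, Q=11μC, V=2.75V), C2(5μF, Q=11μC, V=2.20V), C3(2μF, Q=16μC, V=8.00V)
Op 1: CLOSE 3-2: Q_total=27.00, C_total=7.00, V=3.86; Q3=7.71, Q2=19.29; dissipated=24.029
Op 2: CLOSE 3-1: Q_total=18.71, C_total=6.00, V=3.12; Q3=6.24, Q1=12.48; dissipated=0.817
Final charges: Q1=12.48, Q2=19.29, Q3=6.24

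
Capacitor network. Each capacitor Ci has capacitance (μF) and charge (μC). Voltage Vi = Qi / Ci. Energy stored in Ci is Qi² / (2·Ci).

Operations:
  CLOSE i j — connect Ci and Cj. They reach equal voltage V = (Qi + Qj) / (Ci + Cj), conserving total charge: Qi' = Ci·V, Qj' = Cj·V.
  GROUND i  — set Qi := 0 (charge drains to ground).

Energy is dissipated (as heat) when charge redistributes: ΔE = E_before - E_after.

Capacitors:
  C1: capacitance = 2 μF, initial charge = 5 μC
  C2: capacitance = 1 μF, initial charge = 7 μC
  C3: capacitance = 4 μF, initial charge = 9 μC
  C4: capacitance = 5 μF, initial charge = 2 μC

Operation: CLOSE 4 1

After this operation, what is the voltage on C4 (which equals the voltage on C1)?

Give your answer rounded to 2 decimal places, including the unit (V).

Answer: 1.00 V

Derivation:
Initial: C1(2μF, Q=5μC, V=2.50V), C2(1μF, Q=7μC, V=7.00V), C3(4μF, Q=9μC, V=2.25V), C4(5μF, Q=2μC, V=0.40V)
Op 1: CLOSE 4-1: Q_total=7.00, C_total=7.00, V=1.00; Q4=5.00, Q1=2.00; dissipated=3.150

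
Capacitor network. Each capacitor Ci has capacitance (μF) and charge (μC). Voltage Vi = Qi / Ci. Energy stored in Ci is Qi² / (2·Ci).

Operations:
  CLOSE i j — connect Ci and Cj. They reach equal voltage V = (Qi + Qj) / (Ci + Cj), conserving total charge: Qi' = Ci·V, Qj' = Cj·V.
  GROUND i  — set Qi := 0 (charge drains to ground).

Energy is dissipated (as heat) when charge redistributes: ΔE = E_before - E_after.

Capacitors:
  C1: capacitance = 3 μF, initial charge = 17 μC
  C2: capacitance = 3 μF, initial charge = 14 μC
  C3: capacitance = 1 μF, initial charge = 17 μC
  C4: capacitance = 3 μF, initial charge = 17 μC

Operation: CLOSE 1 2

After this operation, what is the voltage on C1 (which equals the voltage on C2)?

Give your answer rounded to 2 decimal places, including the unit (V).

Initial: C1(3μF, Q=17μC, V=5.67V), C2(3μF, Q=14μC, V=4.67V), C3(1μF, Q=17μC, V=17.00V), C4(3μF, Q=17μC, V=5.67V)
Op 1: CLOSE 1-2: Q_total=31.00, C_total=6.00, V=5.17; Q1=15.50, Q2=15.50; dissipated=0.750

Answer: 5.17 V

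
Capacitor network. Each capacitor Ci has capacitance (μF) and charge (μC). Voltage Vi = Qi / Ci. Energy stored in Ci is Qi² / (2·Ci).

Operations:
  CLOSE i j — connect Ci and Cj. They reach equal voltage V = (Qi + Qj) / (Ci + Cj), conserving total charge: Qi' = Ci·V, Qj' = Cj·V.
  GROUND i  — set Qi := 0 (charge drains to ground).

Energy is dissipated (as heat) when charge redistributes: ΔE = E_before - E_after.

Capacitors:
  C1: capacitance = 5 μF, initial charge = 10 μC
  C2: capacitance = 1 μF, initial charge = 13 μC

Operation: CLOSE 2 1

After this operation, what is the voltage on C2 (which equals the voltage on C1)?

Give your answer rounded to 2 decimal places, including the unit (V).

Initial: C1(5μF, Q=10μC, V=2.00V), C2(1μF, Q=13μC, V=13.00V)
Op 1: CLOSE 2-1: Q_total=23.00, C_total=6.00, V=3.83; Q2=3.83, Q1=19.17; dissipated=50.417

Answer: 3.83 V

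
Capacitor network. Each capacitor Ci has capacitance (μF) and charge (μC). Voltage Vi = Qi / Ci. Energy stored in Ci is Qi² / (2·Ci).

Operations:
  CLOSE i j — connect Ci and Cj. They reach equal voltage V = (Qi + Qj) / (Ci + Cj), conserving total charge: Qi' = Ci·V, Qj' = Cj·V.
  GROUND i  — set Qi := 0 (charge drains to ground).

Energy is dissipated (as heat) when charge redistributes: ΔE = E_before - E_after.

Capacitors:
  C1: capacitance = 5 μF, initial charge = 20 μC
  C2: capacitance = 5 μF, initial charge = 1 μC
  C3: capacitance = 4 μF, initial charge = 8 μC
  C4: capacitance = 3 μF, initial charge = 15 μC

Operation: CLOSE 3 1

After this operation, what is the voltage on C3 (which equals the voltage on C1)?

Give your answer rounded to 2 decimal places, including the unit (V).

Answer: 3.11 V

Derivation:
Initial: C1(5μF, Q=20μC, V=4.00V), C2(5μF, Q=1μC, V=0.20V), C3(4μF, Q=8μC, V=2.00V), C4(3μF, Q=15μC, V=5.00V)
Op 1: CLOSE 3-1: Q_total=28.00, C_total=9.00, V=3.11; Q3=12.44, Q1=15.56; dissipated=4.444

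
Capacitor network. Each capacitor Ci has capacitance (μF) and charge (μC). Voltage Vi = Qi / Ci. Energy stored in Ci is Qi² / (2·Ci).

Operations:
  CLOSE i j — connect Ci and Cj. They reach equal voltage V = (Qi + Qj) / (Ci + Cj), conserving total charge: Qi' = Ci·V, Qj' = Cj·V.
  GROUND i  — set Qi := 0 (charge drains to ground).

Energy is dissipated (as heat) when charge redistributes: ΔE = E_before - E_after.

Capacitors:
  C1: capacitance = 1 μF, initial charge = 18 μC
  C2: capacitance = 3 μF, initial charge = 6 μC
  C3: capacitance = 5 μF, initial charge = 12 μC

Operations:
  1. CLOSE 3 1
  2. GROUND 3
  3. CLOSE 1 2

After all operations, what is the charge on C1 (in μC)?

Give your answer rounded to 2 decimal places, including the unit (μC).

Answer: 2.75 μC

Derivation:
Initial: C1(1μF, Q=18μC, V=18.00V), C2(3μF, Q=6μC, V=2.00V), C3(5μF, Q=12μC, V=2.40V)
Op 1: CLOSE 3-1: Q_total=30.00, C_total=6.00, V=5.00; Q3=25.00, Q1=5.00; dissipated=101.400
Op 2: GROUND 3: Q3=0; energy lost=62.500
Op 3: CLOSE 1-2: Q_total=11.00, C_total=4.00, V=2.75; Q1=2.75, Q2=8.25; dissipated=3.375
Final charges: Q1=2.75, Q2=8.25, Q3=0.00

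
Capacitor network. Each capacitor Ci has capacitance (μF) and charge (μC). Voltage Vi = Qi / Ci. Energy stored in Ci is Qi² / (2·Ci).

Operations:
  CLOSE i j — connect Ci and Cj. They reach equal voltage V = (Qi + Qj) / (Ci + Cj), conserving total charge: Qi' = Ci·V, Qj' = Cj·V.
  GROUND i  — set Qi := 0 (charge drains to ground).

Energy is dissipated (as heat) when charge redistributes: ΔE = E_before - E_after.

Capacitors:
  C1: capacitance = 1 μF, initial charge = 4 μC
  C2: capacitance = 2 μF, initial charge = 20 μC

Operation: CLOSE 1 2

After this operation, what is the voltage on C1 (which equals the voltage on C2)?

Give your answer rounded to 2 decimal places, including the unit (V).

Answer: 8.00 V

Derivation:
Initial: C1(1μF, Q=4μC, V=4.00V), C2(2μF, Q=20μC, V=10.00V)
Op 1: CLOSE 1-2: Q_total=24.00, C_total=3.00, V=8.00; Q1=8.00, Q2=16.00; dissipated=12.000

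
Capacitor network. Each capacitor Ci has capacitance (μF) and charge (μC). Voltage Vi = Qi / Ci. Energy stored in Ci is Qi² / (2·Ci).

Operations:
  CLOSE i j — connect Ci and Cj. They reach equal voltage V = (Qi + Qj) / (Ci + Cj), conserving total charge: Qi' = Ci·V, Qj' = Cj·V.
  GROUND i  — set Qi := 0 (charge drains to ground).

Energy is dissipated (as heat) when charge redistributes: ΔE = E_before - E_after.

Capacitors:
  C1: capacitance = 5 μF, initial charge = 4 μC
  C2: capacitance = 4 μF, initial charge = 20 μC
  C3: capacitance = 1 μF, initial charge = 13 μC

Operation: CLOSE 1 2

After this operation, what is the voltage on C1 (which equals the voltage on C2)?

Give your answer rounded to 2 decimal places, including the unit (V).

Answer: 2.67 V

Derivation:
Initial: C1(5μF, Q=4μC, V=0.80V), C2(4μF, Q=20μC, V=5.00V), C3(1μF, Q=13μC, V=13.00V)
Op 1: CLOSE 1-2: Q_total=24.00, C_total=9.00, V=2.67; Q1=13.33, Q2=10.67; dissipated=19.600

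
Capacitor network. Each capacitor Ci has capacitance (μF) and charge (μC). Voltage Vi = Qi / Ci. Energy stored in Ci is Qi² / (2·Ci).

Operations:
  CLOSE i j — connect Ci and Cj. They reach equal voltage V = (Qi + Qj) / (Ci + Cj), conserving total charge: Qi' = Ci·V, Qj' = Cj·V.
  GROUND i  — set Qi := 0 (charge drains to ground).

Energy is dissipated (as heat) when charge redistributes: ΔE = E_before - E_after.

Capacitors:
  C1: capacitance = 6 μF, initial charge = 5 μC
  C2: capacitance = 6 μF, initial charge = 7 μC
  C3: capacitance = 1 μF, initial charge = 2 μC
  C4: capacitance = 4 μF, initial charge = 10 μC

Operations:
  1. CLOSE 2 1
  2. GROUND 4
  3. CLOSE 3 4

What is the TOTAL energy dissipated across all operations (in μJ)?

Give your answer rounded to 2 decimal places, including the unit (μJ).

Answer: 14.27 μJ

Derivation:
Initial: C1(6μF, Q=5μC, V=0.83V), C2(6μF, Q=7μC, V=1.17V), C3(1μF, Q=2μC, V=2.00V), C4(4μF, Q=10μC, V=2.50V)
Op 1: CLOSE 2-1: Q_total=12.00, C_total=12.00, V=1.00; Q2=6.00, Q1=6.00; dissipated=0.167
Op 2: GROUND 4: Q4=0; energy lost=12.500
Op 3: CLOSE 3-4: Q_total=2.00, C_total=5.00, V=0.40; Q3=0.40, Q4=1.60; dissipated=1.600
Total dissipated: 14.267 μJ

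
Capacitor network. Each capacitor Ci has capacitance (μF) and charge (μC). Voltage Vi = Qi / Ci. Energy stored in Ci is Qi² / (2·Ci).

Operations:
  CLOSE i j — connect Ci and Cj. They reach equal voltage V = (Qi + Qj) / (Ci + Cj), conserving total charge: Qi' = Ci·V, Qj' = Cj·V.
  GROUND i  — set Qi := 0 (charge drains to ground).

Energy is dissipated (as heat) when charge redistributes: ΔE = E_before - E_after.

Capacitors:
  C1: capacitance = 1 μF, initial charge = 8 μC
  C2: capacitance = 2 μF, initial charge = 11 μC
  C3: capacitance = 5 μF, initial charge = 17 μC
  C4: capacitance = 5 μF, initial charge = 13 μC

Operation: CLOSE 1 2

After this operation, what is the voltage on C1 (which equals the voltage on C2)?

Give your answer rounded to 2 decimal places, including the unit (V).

Initial: C1(1μF, Q=8μC, V=8.00V), C2(2μF, Q=11μC, V=5.50V), C3(5μF, Q=17μC, V=3.40V), C4(5μF, Q=13μC, V=2.60V)
Op 1: CLOSE 1-2: Q_total=19.00, C_total=3.00, V=6.33; Q1=6.33, Q2=12.67; dissipated=2.083

Answer: 6.33 V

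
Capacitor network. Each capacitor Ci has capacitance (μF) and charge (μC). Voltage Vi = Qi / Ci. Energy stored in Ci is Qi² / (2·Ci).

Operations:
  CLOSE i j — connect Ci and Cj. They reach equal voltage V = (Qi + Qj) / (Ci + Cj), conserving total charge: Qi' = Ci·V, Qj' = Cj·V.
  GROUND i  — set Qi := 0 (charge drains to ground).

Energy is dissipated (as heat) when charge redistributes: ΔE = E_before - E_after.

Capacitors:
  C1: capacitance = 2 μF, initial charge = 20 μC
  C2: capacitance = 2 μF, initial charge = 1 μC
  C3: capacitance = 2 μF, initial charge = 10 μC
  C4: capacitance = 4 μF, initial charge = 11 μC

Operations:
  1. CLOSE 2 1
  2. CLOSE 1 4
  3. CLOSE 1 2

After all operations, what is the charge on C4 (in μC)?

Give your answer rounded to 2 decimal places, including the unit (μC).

Initial: C1(2μF, Q=20μC, V=10.00V), C2(2μF, Q=1μC, V=0.50V), C3(2μF, Q=10μC, V=5.00V), C4(4μF, Q=11μC, V=2.75V)
Op 1: CLOSE 2-1: Q_total=21.00, C_total=4.00, V=5.25; Q2=10.50, Q1=10.50; dissipated=45.125
Op 2: CLOSE 1-4: Q_total=21.50, C_total=6.00, V=3.58; Q1=7.17, Q4=14.33; dissipated=4.167
Op 3: CLOSE 1-2: Q_total=17.67, C_total=4.00, V=4.42; Q1=8.83, Q2=8.83; dissipated=1.389
Final charges: Q1=8.83, Q2=8.83, Q3=10.00, Q4=14.33

Answer: 14.33 μC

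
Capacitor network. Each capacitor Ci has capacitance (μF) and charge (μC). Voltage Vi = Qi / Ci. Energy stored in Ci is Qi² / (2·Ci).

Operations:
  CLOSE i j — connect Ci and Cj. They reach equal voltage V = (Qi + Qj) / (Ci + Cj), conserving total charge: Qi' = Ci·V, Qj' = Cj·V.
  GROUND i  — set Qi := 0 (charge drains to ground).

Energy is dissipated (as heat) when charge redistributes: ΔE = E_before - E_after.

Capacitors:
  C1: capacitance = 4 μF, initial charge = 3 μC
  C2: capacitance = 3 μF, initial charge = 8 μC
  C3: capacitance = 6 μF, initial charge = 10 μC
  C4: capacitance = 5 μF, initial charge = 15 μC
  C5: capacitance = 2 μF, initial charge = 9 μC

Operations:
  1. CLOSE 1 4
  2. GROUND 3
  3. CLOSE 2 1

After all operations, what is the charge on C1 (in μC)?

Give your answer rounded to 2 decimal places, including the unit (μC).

Initial: C1(4μF, Q=3μC, V=0.75V), C2(3μF, Q=8μC, V=2.67V), C3(6μF, Q=10μC, V=1.67V), C4(5μF, Q=15μC, V=3.00V), C5(2μF, Q=9μC, V=4.50V)
Op 1: CLOSE 1-4: Q_total=18.00, C_total=9.00, V=2.00; Q1=8.00, Q4=10.00; dissipated=5.625
Op 2: GROUND 3: Q3=0; energy lost=8.333
Op 3: CLOSE 2-1: Q_total=16.00, C_total=7.00, V=2.29; Q2=6.86, Q1=9.14; dissipated=0.381
Final charges: Q1=9.14, Q2=6.86, Q3=0.00, Q4=10.00, Q5=9.00

Answer: 9.14 μC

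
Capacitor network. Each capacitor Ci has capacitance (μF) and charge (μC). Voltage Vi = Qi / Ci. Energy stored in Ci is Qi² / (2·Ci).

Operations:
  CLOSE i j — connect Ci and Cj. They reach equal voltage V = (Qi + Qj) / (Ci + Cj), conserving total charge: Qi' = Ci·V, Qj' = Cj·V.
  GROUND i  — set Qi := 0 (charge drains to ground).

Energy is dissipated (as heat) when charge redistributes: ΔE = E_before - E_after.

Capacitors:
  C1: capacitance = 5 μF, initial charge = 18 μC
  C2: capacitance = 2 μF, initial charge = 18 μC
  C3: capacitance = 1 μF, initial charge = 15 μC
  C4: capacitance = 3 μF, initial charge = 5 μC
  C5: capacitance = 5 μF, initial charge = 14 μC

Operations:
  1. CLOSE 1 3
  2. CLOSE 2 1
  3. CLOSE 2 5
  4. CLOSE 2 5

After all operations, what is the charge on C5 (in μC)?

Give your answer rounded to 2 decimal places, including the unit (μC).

Initial: C1(5μF, Q=18μC, V=3.60V), C2(2μF, Q=18μC, V=9.00V), C3(1μF, Q=15μC, V=15.00V), C4(3μF, Q=5μC, V=1.67V), C5(5μF, Q=14μC, V=2.80V)
Op 1: CLOSE 1-3: Q_total=33.00, C_total=6.00, V=5.50; Q1=27.50, Q3=5.50; dissipated=54.150
Op 2: CLOSE 2-1: Q_total=45.50, C_total=7.00, V=6.50; Q2=13.00, Q1=32.50; dissipated=8.750
Op 3: CLOSE 2-5: Q_total=27.00, C_total=7.00, V=3.86; Q2=7.71, Q5=19.29; dissipated=9.779
Op 4: CLOSE 2-5: Q_total=27.00, C_total=7.00, V=3.86; Q2=7.71, Q5=19.29; dissipated=0.000
Final charges: Q1=32.50, Q2=7.71, Q3=5.50, Q4=5.00, Q5=19.29

Answer: 19.29 μC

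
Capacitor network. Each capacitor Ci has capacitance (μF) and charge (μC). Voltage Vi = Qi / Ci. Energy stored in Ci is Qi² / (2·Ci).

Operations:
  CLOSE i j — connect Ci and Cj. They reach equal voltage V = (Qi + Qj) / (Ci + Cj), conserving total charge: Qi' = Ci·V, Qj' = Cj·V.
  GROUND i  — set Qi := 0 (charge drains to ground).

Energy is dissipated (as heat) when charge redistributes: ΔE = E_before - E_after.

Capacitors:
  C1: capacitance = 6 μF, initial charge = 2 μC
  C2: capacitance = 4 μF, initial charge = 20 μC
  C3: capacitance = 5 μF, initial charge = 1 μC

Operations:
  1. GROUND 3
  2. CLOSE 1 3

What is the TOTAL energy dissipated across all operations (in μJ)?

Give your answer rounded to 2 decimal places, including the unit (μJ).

Answer: 0.25 μJ

Derivation:
Initial: C1(6μF, Q=2μC, V=0.33V), C2(4μF, Q=20μC, V=5.00V), C3(5μF, Q=1μC, V=0.20V)
Op 1: GROUND 3: Q3=0; energy lost=0.100
Op 2: CLOSE 1-3: Q_total=2.00, C_total=11.00, V=0.18; Q1=1.09, Q3=0.91; dissipated=0.152
Total dissipated: 0.252 μJ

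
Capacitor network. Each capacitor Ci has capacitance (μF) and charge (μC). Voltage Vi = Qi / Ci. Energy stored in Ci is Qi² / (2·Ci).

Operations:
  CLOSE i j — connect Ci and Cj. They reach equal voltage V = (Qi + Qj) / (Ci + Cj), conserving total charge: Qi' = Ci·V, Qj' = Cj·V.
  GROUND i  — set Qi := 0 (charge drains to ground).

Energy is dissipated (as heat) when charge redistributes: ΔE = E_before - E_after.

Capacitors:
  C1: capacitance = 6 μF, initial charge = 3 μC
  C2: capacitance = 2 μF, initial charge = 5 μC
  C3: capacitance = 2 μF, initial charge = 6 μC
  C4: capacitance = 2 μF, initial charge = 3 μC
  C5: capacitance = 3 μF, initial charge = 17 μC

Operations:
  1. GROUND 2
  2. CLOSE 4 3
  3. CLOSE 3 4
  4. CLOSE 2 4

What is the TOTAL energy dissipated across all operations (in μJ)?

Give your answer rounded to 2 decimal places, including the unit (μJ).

Answer: 9.91 μJ

Derivation:
Initial: C1(6μF, Q=3μC, V=0.50V), C2(2μF, Q=5μC, V=2.50V), C3(2μF, Q=6μC, V=3.00V), C4(2μF, Q=3μC, V=1.50V), C5(3μF, Q=17μC, V=5.67V)
Op 1: GROUND 2: Q2=0; energy lost=6.250
Op 2: CLOSE 4-3: Q_total=9.00, C_total=4.00, V=2.25; Q4=4.50, Q3=4.50; dissipated=1.125
Op 3: CLOSE 3-4: Q_total=9.00, C_total=4.00, V=2.25; Q3=4.50, Q4=4.50; dissipated=0.000
Op 4: CLOSE 2-4: Q_total=4.50, C_total=4.00, V=1.12; Q2=2.25, Q4=2.25; dissipated=2.531
Total dissipated: 9.906 μJ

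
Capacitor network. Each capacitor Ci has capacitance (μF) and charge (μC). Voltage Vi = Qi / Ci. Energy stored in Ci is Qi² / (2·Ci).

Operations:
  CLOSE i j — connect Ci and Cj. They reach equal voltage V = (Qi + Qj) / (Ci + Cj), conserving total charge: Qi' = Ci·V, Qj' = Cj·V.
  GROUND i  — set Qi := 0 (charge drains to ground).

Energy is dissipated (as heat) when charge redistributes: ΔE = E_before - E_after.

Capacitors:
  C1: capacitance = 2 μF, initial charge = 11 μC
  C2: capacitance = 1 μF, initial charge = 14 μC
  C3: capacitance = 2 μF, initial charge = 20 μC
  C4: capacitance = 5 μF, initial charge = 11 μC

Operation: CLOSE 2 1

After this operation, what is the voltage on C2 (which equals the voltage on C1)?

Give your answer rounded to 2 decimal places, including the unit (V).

Answer: 8.33 V

Derivation:
Initial: C1(2μF, Q=11μC, V=5.50V), C2(1μF, Q=14μC, V=14.00V), C3(2μF, Q=20μC, V=10.00V), C4(5μF, Q=11μC, V=2.20V)
Op 1: CLOSE 2-1: Q_total=25.00, C_total=3.00, V=8.33; Q2=8.33, Q1=16.67; dissipated=24.083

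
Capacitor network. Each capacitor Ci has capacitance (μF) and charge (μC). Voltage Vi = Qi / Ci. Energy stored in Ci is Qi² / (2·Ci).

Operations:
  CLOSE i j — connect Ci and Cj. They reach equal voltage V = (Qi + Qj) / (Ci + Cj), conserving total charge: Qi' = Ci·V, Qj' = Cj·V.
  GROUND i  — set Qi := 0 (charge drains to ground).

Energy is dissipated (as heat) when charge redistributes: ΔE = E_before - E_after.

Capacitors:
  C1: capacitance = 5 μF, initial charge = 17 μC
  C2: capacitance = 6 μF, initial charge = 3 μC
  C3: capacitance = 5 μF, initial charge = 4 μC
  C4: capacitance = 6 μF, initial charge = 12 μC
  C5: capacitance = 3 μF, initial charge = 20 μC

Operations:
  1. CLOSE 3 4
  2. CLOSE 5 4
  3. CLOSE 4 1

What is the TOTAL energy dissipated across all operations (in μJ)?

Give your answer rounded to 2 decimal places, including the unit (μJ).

Answer: 29.19 μJ

Derivation:
Initial: C1(5μF, Q=17μC, V=3.40V), C2(6μF, Q=3μC, V=0.50V), C3(5μF, Q=4μC, V=0.80V), C4(6μF, Q=12μC, V=2.00V), C5(3μF, Q=20μC, V=6.67V)
Op 1: CLOSE 3-4: Q_total=16.00, C_total=11.00, V=1.45; Q3=7.27, Q4=8.73; dissipated=1.964
Op 2: CLOSE 5-4: Q_total=28.73, C_total=9.00, V=3.19; Q5=9.58, Q4=19.15; dissipated=27.166
Op 3: CLOSE 4-1: Q_total=36.15, C_total=11.00, V=3.29; Q4=19.72, Q1=16.43; dissipated=0.059
Total dissipated: 29.189 μJ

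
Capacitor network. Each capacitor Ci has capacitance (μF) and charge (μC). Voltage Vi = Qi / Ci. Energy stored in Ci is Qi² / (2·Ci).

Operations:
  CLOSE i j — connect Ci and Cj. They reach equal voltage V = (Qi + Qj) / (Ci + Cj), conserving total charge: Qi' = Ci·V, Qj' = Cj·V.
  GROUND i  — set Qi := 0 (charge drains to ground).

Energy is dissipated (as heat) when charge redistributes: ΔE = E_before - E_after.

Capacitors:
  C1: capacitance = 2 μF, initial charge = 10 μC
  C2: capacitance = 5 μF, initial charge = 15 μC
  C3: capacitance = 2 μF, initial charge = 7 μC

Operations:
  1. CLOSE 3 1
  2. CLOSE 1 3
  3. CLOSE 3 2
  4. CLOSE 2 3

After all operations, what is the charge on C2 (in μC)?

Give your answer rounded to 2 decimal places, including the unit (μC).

Initial: C1(2μF, Q=10μC, V=5.00V), C2(5μF, Q=15μC, V=3.00V), C3(2μF, Q=7μC, V=3.50V)
Op 1: CLOSE 3-1: Q_total=17.00, C_total=4.00, V=4.25; Q3=8.50, Q1=8.50; dissipated=1.125
Op 2: CLOSE 1-3: Q_total=17.00, C_total=4.00, V=4.25; Q1=8.50, Q3=8.50; dissipated=0.000
Op 3: CLOSE 3-2: Q_total=23.50, C_total=7.00, V=3.36; Q3=6.71, Q2=16.79; dissipated=1.116
Op 4: CLOSE 2-3: Q_total=23.50, C_total=7.00, V=3.36; Q2=16.79, Q3=6.71; dissipated=0.000
Final charges: Q1=8.50, Q2=16.79, Q3=6.71

Answer: 16.79 μC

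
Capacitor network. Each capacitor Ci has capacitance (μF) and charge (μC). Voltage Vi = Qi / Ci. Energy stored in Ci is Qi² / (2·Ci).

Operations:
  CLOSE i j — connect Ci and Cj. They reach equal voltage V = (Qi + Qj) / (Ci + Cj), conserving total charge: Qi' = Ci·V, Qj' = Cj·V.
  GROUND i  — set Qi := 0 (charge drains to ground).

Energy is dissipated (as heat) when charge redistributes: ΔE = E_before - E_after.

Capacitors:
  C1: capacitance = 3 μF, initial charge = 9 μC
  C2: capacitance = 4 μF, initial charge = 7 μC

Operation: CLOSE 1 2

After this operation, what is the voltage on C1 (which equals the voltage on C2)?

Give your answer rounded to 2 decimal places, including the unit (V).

Initial: C1(3μF, Q=9μC, V=3.00V), C2(4μF, Q=7μC, V=1.75V)
Op 1: CLOSE 1-2: Q_total=16.00, C_total=7.00, V=2.29; Q1=6.86, Q2=9.14; dissipated=1.339

Answer: 2.29 V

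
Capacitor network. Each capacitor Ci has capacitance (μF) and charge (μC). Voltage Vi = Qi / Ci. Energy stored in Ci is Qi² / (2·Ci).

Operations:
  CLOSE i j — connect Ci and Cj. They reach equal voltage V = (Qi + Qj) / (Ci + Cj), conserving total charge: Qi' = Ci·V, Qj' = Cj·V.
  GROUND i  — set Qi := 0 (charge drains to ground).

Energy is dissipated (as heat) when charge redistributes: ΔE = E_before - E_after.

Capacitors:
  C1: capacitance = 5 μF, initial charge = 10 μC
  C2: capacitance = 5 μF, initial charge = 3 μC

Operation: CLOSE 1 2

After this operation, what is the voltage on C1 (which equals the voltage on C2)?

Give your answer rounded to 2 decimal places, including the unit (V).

Answer: 1.30 V

Derivation:
Initial: C1(5μF, Q=10μC, V=2.00V), C2(5μF, Q=3μC, V=0.60V)
Op 1: CLOSE 1-2: Q_total=13.00, C_total=10.00, V=1.30; Q1=6.50, Q2=6.50; dissipated=2.450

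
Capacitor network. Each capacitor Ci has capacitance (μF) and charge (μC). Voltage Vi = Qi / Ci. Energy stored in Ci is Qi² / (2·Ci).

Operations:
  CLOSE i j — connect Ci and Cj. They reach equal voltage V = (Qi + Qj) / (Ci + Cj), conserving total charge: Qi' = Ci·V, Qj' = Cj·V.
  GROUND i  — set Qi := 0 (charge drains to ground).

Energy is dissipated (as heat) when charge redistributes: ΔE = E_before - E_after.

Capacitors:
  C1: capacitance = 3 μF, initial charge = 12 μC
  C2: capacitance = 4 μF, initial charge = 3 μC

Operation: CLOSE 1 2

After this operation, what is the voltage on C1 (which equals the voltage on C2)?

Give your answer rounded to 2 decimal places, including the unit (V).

Answer: 2.14 V

Derivation:
Initial: C1(3μF, Q=12μC, V=4.00V), C2(4μF, Q=3μC, V=0.75V)
Op 1: CLOSE 1-2: Q_total=15.00, C_total=7.00, V=2.14; Q1=6.43, Q2=8.57; dissipated=9.054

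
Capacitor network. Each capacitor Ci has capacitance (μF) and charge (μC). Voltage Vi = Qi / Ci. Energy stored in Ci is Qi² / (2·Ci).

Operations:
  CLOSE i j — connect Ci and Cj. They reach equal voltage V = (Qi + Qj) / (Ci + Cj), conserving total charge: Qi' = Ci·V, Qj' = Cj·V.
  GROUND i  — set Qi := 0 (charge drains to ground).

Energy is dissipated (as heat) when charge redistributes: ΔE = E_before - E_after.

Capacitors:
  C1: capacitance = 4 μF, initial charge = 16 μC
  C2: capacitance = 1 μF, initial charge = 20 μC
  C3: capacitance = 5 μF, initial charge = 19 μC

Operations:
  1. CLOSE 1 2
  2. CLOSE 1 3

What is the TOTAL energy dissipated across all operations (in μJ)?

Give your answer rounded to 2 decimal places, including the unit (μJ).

Answer: 115.24 μJ

Derivation:
Initial: C1(4μF, Q=16μC, V=4.00V), C2(1μF, Q=20μC, V=20.00V), C3(5μF, Q=19μC, V=3.80V)
Op 1: CLOSE 1-2: Q_total=36.00, C_total=5.00, V=7.20; Q1=28.80, Q2=7.20; dissipated=102.400
Op 2: CLOSE 1-3: Q_total=47.80, C_total=9.00, V=5.31; Q1=21.24, Q3=26.56; dissipated=12.844
Total dissipated: 115.244 μJ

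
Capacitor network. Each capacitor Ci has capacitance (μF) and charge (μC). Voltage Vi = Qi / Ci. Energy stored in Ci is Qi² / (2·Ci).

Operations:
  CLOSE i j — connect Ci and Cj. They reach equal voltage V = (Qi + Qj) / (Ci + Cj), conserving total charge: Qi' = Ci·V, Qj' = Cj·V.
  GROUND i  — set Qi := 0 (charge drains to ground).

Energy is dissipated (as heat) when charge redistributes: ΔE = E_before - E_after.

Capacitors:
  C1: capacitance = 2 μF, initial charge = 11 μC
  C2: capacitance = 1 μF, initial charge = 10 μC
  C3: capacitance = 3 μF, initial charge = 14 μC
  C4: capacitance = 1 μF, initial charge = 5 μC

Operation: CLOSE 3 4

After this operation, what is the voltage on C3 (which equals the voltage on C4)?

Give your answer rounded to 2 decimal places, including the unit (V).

Answer: 4.75 V

Derivation:
Initial: C1(2μF, Q=11μC, V=5.50V), C2(1μF, Q=10μC, V=10.00V), C3(3μF, Q=14μC, V=4.67V), C4(1μF, Q=5μC, V=5.00V)
Op 1: CLOSE 3-4: Q_total=19.00, C_total=4.00, V=4.75; Q3=14.25, Q4=4.75; dissipated=0.042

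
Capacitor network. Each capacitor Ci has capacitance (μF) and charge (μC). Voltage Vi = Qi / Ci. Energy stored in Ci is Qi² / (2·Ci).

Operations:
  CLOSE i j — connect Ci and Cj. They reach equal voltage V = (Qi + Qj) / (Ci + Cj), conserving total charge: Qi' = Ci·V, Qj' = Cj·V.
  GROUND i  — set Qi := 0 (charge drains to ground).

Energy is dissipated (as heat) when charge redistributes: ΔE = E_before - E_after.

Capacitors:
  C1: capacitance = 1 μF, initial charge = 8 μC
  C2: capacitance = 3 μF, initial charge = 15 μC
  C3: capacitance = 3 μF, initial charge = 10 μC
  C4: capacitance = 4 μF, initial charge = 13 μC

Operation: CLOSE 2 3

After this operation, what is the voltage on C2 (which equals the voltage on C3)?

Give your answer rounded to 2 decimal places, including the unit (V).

Answer: 4.17 V

Derivation:
Initial: C1(1μF, Q=8μC, V=8.00V), C2(3μF, Q=15μC, V=5.00V), C3(3μF, Q=10μC, V=3.33V), C4(4μF, Q=13μC, V=3.25V)
Op 1: CLOSE 2-3: Q_total=25.00, C_total=6.00, V=4.17; Q2=12.50, Q3=12.50; dissipated=2.083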